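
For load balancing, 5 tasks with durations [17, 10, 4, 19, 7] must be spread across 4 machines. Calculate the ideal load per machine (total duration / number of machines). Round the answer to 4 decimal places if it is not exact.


Total processing time = 17 + 10 + 4 + 19 + 7 = 57
Number of machines = 4
Ideal balanced load = 57 / 4 = 14.25

14.25


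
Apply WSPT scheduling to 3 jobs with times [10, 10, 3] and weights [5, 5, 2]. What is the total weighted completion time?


Compute p/w ratios and sort ascending (WSPT): [(3, 2), (10, 5), (10, 5)]
Compute weighted completion times:
  Job (p=3,w=2): C=3, w*C=2*3=6
  Job (p=10,w=5): C=13, w*C=5*13=65
  Job (p=10,w=5): C=23, w*C=5*23=115
Total weighted completion time = 186

186


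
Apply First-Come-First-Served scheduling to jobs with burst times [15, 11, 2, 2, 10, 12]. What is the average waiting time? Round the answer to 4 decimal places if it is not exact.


FCFS order (as given): [15, 11, 2, 2, 10, 12]
Waiting times:
  Job 1: wait = 0
  Job 2: wait = 15
  Job 3: wait = 26
  Job 4: wait = 28
  Job 5: wait = 30
  Job 6: wait = 40
Sum of waiting times = 139
Average waiting time = 139/6 = 23.1667

23.1667


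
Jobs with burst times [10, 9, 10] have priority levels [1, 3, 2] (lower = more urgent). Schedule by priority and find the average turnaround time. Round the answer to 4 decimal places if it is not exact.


Sort by priority (ascending = highest first):
Order: [(1, 10), (2, 10), (3, 9)]
Completion times:
  Priority 1, burst=10, C=10
  Priority 2, burst=10, C=20
  Priority 3, burst=9, C=29
Average turnaround = 59/3 = 19.6667

19.6667


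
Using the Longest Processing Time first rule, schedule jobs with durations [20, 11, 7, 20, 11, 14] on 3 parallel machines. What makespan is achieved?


Sort jobs in decreasing order (LPT): [20, 20, 14, 11, 11, 7]
Assign each job to the least loaded machine:
  Machine 1: jobs [20, 11], load = 31
  Machine 2: jobs [20, 7], load = 27
  Machine 3: jobs [14, 11], load = 25
Makespan = max load = 31

31


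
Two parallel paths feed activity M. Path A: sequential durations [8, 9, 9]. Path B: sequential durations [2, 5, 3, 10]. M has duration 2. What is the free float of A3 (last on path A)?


ES(A3) = sum of predecessors on chain A = 17
EF(A3) = ES + duration = 17 + 9 = 26
Successor of A3 is M. ES(M) = max(sum(A), sum(B)) = max(26, 20) = 26
Free float = ES(successor) - EF(current) = 26 - 26 = 0

0


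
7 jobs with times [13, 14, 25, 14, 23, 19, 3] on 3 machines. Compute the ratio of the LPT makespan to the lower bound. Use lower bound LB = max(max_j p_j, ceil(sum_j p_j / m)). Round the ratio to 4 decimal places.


LPT order: [25, 23, 19, 14, 14, 13, 3]
Machine loads after assignment: [38, 37, 36]
LPT makespan = 38
Lower bound = max(max_job, ceil(total/3)) = max(25, 37) = 37
Ratio = 38 / 37 = 1.027

1.027


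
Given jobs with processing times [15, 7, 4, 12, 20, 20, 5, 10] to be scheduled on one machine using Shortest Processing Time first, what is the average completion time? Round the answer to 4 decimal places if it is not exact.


Sort jobs by processing time (SPT order): [4, 5, 7, 10, 12, 15, 20, 20]
Compute completion times sequentially:
  Job 1: processing = 4, completes at 4
  Job 2: processing = 5, completes at 9
  Job 3: processing = 7, completes at 16
  Job 4: processing = 10, completes at 26
  Job 5: processing = 12, completes at 38
  Job 6: processing = 15, completes at 53
  Job 7: processing = 20, completes at 73
  Job 8: processing = 20, completes at 93
Sum of completion times = 312
Average completion time = 312/8 = 39.0

39.0


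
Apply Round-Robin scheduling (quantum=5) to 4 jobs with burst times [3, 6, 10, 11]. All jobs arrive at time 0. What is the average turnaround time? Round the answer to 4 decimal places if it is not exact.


Time quantum = 5
Execution trace:
  J1 runs 3 units, time = 3
  J2 runs 5 units, time = 8
  J3 runs 5 units, time = 13
  J4 runs 5 units, time = 18
  J2 runs 1 units, time = 19
  J3 runs 5 units, time = 24
  J4 runs 5 units, time = 29
  J4 runs 1 units, time = 30
Finish times: [3, 19, 24, 30]
Average turnaround = 76/4 = 19.0

19.0


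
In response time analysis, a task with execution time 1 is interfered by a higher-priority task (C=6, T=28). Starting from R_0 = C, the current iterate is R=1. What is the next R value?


R_next = C + ceil(R_prev / T_hp) * C_hp
ceil(1 / 28) = ceil(0.0357) = 1
Interference = 1 * 6 = 6
R_next = 1 + 6 = 7

7


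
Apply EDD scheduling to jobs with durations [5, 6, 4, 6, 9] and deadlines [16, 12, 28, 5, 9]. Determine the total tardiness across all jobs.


Sort by due date (EDD order): [(6, 5), (9, 9), (6, 12), (5, 16), (4, 28)]
Compute completion times and tardiness:
  Job 1: p=6, d=5, C=6, tardiness=max(0,6-5)=1
  Job 2: p=9, d=9, C=15, tardiness=max(0,15-9)=6
  Job 3: p=6, d=12, C=21, tardiness=max(0,21-12)=9
  Job 4: p=5, d=16, C=26, tardiness=max(0,26-16)=10
  Job 5: p=4, d=28, C=30, tardiness=max(0,30-28)=2
Total tardiness = 28

28


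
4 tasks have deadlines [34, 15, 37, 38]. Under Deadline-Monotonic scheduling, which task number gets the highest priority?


Sort tasks by relative deadline (ascending):
  Task 2: deadline = 15
  Task 1: deadline = 34
  Task 3: deadline = 37
  Task 4: deadline = 38
Priority order (highest first): [2, 1, 3, 4]
Highest priority task = 2

2


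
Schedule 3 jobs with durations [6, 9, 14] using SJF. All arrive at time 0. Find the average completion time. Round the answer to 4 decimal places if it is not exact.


SJF order (ascending): [6, 9, 14]
Completion times:
  Job 1: burst=6, C=6
  Job 2: burst=9, C=15
  Job 3: burst=14, C=29
Average completion = 50/3 = 16.6667

16.6667


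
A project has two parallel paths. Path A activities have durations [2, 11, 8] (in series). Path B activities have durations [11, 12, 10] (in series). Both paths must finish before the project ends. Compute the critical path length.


Path A total = 2 + 11 + 8 = 21
Path B total = 11 + 12 + 10 = 33
Critical path = longest path = max(21, 33) = 33

33


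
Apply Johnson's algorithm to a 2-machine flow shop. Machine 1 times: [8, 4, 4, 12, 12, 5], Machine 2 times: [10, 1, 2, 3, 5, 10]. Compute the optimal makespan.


Apply Johnson's rule:
  Group 1 (a <= b): [(6, 5, 10), (1, 8, 10)]
  Group 2 (a > b): [(5, 12, 5), (4, 12, 3), (3, 4, 2), (2, 4, 1)]
Optimal job order: [6, 1, 5, 4, 3, 2]
Schedule:
  Job 6: M1 done at 5, M2 done at 15
  Job 1: M1 done at 13, M2 done at 25
  Job 5: M1 done at 25, M2 done at 30
  Job 4: M1 done at 37, M2 done at 40
  Job 3: M1 done at 41, M2 done at 43
  Job 2: M1 done at 45, M2 done at 46
Makespan = 46

46


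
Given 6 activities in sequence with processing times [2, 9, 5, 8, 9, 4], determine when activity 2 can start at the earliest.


Activity 2 starts after activities 1 through 1 complete.
Predecessor durations: [2]
ES = 2 = 2

2


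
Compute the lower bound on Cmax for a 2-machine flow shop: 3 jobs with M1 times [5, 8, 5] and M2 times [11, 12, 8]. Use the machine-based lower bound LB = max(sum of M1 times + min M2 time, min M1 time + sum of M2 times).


LB1 = sum(M1 times) + min(M2 times) = 18 + 8 = 26
LB2 = min(M1 times) + sum(M2 times) = 5 + 31 = 36
Lower bound = max(LB1, LB2) = max(26, 36) = 36

36


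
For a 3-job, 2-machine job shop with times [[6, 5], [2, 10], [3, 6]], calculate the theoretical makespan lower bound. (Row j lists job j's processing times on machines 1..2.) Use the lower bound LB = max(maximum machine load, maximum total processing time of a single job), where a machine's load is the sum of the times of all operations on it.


Machine loads:
  Machine 1: 6 + 2 + 3 = 11
  Machine 2: 5 + 10 + 6 = 21
Max machine load = 21
Job totals:
  Job 1: 11
  Job 2: 12
  Job 3: 9
Max job total = 12
Lower bound = max(21, 12) = 21

21


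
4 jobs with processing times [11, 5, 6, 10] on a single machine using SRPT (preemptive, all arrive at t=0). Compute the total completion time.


Since all jobs arrive at t=0, SRPT equals SPT ordering.
SPT order: [5, 6, 10, 11]
Completion times:
  Job 1: p=5, C=5
  Job 2: p=6, C=11
  Job 3: p=10, C=21
  Job 4: p=11, C=32
Total completion time = 5 + 11 + 21 + 32 = 69

69


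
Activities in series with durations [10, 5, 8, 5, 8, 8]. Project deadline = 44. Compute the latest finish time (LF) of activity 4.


LF(activity 4) = deadline - sum of successor durations
Successors: activities 5 through 6 with durations [8, 8]
Sum of successor durations = 16
LF = 44 - 16 = 28

28


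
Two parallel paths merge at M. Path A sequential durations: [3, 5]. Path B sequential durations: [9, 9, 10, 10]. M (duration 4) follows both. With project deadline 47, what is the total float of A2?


Forward pass: ES(A2) = sum of predecessors on chain A = 3
EF = ES + duration = 3 + 5 = 8
Backward pass: LF(M) = deadline = 47; LS(M) = 47 - 4 = 43
LF(A2) = LS(M) - sum(successors on chain A) = 43 - 0 = 43
LS = LF - duration = 43 - 5 = 38
Total float = LS - ES = 38 - 3 = 35

35


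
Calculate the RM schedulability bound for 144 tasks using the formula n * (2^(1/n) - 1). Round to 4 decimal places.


Compute 2^(1/144) = 1.0048251257
Subtract 1: 1.0048251257 - 1 = 0.0048251257
Multiply by n: 144 * 0.0048251257 = 0.6948181008
Round to 4 dp: 0.6948

0.6948


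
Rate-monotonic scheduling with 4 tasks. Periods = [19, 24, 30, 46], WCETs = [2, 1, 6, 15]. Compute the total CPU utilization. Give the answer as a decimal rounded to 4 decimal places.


Compute individual utilizations (exact fractions):
  Task 1: C/T = 2/19 (approx. 0.1053)
  Task 2: C/T = 1/24 (approx. 0.0417)
  Task 3: C/T = 6/30 = 1/5 (approx. 0.2)
  Task 4: C/T = 15/46 (approx. 0.3261)
Total utilization U = 2/19 + 1/24 + 1/5 + 15/46 = 35293/52440
Rounded to 4 decimal places: U = 0.6730
RM (Liu & Layland) bound for 4 tasks = 0.756828; compare with U = 35293/52440 (approx. 0.673017)
U <= bound, so schedulable by RM sufficient condition.

0.6730


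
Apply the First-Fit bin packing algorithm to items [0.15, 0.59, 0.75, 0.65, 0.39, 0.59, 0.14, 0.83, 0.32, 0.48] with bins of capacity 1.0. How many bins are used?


Place items sequentially using First-Fit:
  Item 0.15 -> new Bin 1
  Item 0.59 -> Bin 1 (now 0.74)
  Item 0.75 -> new Bin 2
  Item 0.65 -> new Bin 3
  Item 0.39 -> new Bin 4
  Item 0.59 -> Bin 4 (now 0.98)
  Item 0.14 -> Bin 1 (now 0.88)
  Item 0.83 -> new Bin 5
  Item 0.32 -> Bin 3 (now 0.97)
  Item 0.48 -> new Bin 6
Total bins used = 6

6


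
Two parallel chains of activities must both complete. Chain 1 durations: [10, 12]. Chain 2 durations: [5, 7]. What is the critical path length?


Path A total = 10 + 12 = 22
Path B total = 5 + 7 = 12
Critical path = longest path = max(22, 12) = 22

22


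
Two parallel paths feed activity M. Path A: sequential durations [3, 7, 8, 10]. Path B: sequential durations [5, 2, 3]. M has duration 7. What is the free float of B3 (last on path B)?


ES(B3) = sum of predecessors on chain B = 7
EF(B3) = ES + duration = 7 + 3 = 10
Successor of B3 is M. ES(M) = max(sum(A), sum(B)) = max(28, 10) = 28
Free float = ES(successor) - EF(current) = 28 - 10 = 18

18


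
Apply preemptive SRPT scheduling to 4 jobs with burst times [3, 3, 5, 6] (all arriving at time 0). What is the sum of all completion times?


Since all jobs arrive at t=0, SRPT equals SPT ordering.
SPT order: [3, 3, 5, 6]
Completion times:
  Job 1: p=3, C=3
  Job 2: p=3, C=6
  Job 3: p=5, C=11
  Job 4: p=6, C=17
Total completion time = 3 + 6 + 11 + 17 = 37

37


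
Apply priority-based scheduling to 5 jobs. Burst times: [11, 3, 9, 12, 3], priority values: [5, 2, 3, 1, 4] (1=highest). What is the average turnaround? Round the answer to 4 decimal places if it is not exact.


Sort by priority (ascending = highest first):
Order: [(1, 12), (2, 3), (3, 9), (4, 3), (5, 11)]
Completion times:
  Priority 1, burst=12, C=12
  Priority 2, burst=3, C=15
  Priority 3, burst=9, C=24
  Priority 4, burst=3, C=27
  Priority 5, burst=11, C=38
Average turnaround = 116/5 = 23.2

23.2


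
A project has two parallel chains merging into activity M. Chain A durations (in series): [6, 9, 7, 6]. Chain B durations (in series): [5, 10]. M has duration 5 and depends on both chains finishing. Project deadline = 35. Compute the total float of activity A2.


Forward pass: ES(A2) = sum of predecessors on chain A = 6
EF = ES + duration = 6 + 9 = 15
Backward pass: LF(M) = deadline = 35; LS(M) = 35 - 5 = 30
LF(A2) = LS(M) - sum(successors on chain A) = 30 - 13 = 17
LS = LF - duration = 17 - 9 = 8
Total float = LS - ES = 8 - 6 = 2

2


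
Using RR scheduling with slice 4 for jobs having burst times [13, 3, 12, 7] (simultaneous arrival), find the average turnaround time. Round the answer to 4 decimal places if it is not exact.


Time quantum = 4
Execution trace:
  J1 runs 4 units, time = 4
  J2 runs 3 units, time = 7
  J3 runs 4 units, time = 11
  J4 runs 4 units, time = 15
  J1 runs 4 units, time = 19
  J3 runs 4 units, time = 23
  J4 runs 3 units, time = 26
  J1 runs 4 units, time = 30
  J3 runs 4 units, time = 34
  J1 runs 1 units, time = 35
Finish times: [35, 7, 34, 26]
Average turnaround = 102/4 = 25.5

25.5


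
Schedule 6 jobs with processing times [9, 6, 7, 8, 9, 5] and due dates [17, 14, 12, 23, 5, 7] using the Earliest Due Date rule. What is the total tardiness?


Sort by due date (EDD order): [(9, 5), (5, 7), (7, 12), (6, 14), (9, 17), (8, 23)]
Compute completion times and tardiness:
  Job 1: p=9, d=5, C=9, tardiness=max(0,9-5)=4
  Job 2: p=5, d=7, C=14, tardiness=max(0,14-7)=7
  Job 3: p=7, d=12, C=21, tardiness=max(0,21-12)=9
  Job 4: p=6, d=14, C=27, tardiness=max(0,27-14)=13
  Job 5: p=9, d=17, C=36, tardiness=max(0,36-17)=19
  Job 6: p=8, d=23, C=44, tardiness=max(0,44-23)=21
Total tardiness = 73

73


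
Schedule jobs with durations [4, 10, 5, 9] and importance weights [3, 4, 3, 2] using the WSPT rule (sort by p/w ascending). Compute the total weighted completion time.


Compute p/w ratios and sort ascending (WSPT): [(4, 3), (5, 3), (10, 4), (9, 2)]
Compute weighted completion times:
  Job (p=4,w=3): C=4, w*C=3*4=12
  Job (p=5,w=3): C=9, w*C=3*9=27
  Job (p=10,w=4): C=19, w*C=4*19=76
  Job (p=9,w=2): C=28, w*C=2*28=56
Total weighted completion time = 171

171


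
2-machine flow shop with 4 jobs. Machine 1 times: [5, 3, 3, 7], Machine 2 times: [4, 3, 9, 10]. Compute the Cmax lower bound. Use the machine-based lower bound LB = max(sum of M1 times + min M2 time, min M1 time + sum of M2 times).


LB1 = sum(M1 times) + min(M2 times) = 18 + 3 = 21
LB2 = min(M1 times) + sum(M2 times) = 3 + 26 = 29
Lower bound = max(LB1, LB2) = max(21, 29) = 29

29


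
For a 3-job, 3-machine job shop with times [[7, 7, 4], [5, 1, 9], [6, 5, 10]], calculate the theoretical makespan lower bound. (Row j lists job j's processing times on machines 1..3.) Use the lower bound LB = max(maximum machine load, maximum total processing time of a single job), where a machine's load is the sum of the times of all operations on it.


Machine loads:
  Machine 1: 7 + 5 + 6 = 18
  Machine 2: 7 + 1 + 5 = 13
  Machine 3: 4 + 9 + 10 = 23
Max machine load = 23
Job totals:
  Job 1: 18
  Job 2: 15
  Job 3: 21
Max job total = 21
Lower bound = max(23, 21) = 23

23


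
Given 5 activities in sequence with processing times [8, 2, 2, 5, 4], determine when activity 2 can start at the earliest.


Activity 2 starts after activities 1 through 1 complete.
Predecessor durations: [8]
ES = 8 = 8

8


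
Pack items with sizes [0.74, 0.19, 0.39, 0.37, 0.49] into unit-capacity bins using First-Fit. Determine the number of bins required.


Place items sequentially using First-Fit:
  Item 0.74 -> new Bin 1
  Item 0.19 -> Bin 1 (now 0.93)
  Item 0.39 -> new Bin 2
  Item 0.37 -> Bin 2 (now 0.76)
  Item 0.49 -> new Bin 3
Total bins used = 3

3


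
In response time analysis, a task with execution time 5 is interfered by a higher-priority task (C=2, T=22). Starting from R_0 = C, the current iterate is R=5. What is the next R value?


R_next = C + ceil(R_prev / T_hp) * C_hp
ceil(5 / 22) = ceil(0.2273) = 1
Interference = 1 * 2 = 2
R_next = 5 + 2 = 7

7


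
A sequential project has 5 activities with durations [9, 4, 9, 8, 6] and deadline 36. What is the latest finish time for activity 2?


LF(activity 2) = deadline - sum of successor durations
Successors: activities 3 through 5 with durations [9, 8, 6]
Sum of successor durations = 23
LF = 36 - 23 = 13

13


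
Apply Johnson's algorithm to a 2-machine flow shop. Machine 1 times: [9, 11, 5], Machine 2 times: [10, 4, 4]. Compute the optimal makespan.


Apply Johnson's rule:
  Group 1 (a <= b): [(1, 9, 10)]
  Group 2 (a > b): [(2, 11, 4), (3, 5, 4)]
Optimal job order: [1, 2, 3]
Schedule:
  Job 1: M1 done at 9, M2 done at 19
  Job 2: M1 done at 20, M2 done at 24
  Job 3: M1 done at 25, M2 done at 29
Makespan = 29

29


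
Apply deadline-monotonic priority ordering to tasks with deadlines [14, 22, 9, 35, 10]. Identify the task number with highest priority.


Sort tasks by relative deadline (ascending):
  Task 3: deadline = 9
  Task 5: deadline = 10
  Task 1: deadline = 14
  Task 2: deadline = 22
  Task 4: deadline = 35
Priority order (highest first): [3, 5, 1, 2, 4]
Highest priority task = 3

3


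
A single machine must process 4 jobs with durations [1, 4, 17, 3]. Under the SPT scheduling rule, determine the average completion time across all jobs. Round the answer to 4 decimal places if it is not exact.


Sort jobs by processing time (SPT order): [1, 3, 4, 17]
Compute completion times sequentially:
  Job 1: processing = 1, completes at 1
  Job 2: processing = 3, completes at 4
  Job 3: processing = 4, completes at 8
  Job 4: processing = 17, completes at 25
Sum of completion times = 38
Average completion time = 38/4 = 9.5

9.5


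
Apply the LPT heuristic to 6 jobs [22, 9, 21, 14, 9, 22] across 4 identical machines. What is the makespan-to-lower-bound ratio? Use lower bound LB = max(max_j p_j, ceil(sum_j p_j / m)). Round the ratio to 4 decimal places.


LPT order: [22, 22, 21, 14, 9, 9]
Machine loads after assignment: [22, 22, 30, 23]
LPT makespan = 30
Lower bound = max(max_job, ceil(total/4)) = max(22, 25) = 25
Ratio = 30 / 25 = 1.2

1.2


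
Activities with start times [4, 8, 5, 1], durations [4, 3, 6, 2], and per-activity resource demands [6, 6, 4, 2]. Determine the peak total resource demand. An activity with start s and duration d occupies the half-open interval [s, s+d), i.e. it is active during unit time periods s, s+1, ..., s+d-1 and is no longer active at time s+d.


Each activity i is active on [start_i, start_i + duration_i).
Compute total resource usage per time slot:
  t=0: active resources = [], total = 0
  t=1: active resources = [2], total = 2
  t=2: active resources = [2], total = 2
  t=3: active resources = [], total = 0
  t=4: active resources = [6], total = 6
  t=5: active resources = [6, 4], total = 10
  t=6: active resources = [6, 4], total = 10
  t=7: active resources = [6, 4], total = 10
  t=8: active resources = [6, 4], total = 10
  t=9: active resources = [6, 4], total = 10
  t=10: active resources = [6, 4], total = 10
Peak resource demand = 10

10


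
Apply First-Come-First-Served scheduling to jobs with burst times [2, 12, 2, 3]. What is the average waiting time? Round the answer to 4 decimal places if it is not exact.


FCFS order (as given): [2, 12, 2, 3]
Waiting times:
  Job 1: wait = 0
  Job 2: wait = 2
  Job 3: wait = 14
  Job 4: wait = 16
Sum of waiting times = 32
Average waiting time = 32/4 = 8.0

8.0


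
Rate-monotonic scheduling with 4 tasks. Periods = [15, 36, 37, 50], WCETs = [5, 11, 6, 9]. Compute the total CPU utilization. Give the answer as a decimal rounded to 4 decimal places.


Compute individual utilizations (exact fractions):
  Task 1: C/T = 5/15 = 1/3 (approx. 0.3333)
  Task 2: C/T = 11/36 (approx. 0.3056)
  Task 3: C/T = 6/37 (approx. 0.1622)
  Task 4: C/T = 9/50 (approx. 0.18)
Total utilization U = 1/3 + 11/36 + 6/37 + 9/50 = 32669/33300
Rounded to 4 decimal places: U = 0.9811
RM (Liu & Layland) bound for 4 tasks = 0.756828; compare with U = 32669/33300 (approx. 0.981051)
bound < U <= 1, so the RM sufficient condition is not met (inconclusive; an exact test such as response-time analysis is needed).

0.9811


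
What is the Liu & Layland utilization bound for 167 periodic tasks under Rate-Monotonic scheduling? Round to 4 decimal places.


Compute 2^(1/167) = 1.0041592075
Subtract 1: 1.0041592075 - 1 = 0.0041592075
Multiply by n: 167 * 0.0041592075 = 0.6945876525
Round to 4 dp: 0.6946

0.6946


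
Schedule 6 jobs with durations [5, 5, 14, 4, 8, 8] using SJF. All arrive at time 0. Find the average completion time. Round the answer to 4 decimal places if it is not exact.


SJF order (ascending): [4, 5, 5, 8, 8, 14]
Completion times:
  Job 1: burst=4, C=4
  Job 2: burst=5, C=9
  Job 3: burst=5, C=14
  Job 4: burst=8, C=22
  Job 5: burst=8, C=30
  Job 6: burst=14, C=44
Average completion = 123/6 = 20.5

20.5


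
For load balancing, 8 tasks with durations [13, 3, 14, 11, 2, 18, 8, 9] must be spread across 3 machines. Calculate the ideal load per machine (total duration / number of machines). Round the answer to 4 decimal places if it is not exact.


Total processing time = 13 + 3 + 14 + 11 + 2 + 18 + 8 + 9 = 78
Number of machines = 3
Ideal balanced load = 78 / 3 = 26.0

26.0


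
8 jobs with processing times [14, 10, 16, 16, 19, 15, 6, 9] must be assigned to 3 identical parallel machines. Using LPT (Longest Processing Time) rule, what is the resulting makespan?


Sort jobs in decreasing order (LPT): [19, 16, 16, 15, 14, 10, 9, 6]
Assign each job to the least loaded machine:
  Machine 1: jobs [19, 10, 9], load = 38
  Machine 2: jobs [16, 15], load = 31
  Machine 3: jobs [16, 14, 6], load = 36
Makespan = max load = 38

38


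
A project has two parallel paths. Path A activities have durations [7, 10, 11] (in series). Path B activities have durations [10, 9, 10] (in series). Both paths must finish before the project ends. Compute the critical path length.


Path A total = 7 + 10 + 11 = 28
Path B total = 10 + 9 + 10 = 29
Critical path = longest path = max(28, 29) = 29

29


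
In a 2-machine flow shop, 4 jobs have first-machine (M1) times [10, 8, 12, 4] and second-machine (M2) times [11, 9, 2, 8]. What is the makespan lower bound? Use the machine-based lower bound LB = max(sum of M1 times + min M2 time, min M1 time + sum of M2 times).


LB1 = sum(M1 times) + min(M2 times) = 34 + 2 = 36
LB2 = min(M1 times) + sum(M2 times) = 4 + 30 = 34
Lower bound = max(LB1, LB2) = max(36, 34) = 36

36


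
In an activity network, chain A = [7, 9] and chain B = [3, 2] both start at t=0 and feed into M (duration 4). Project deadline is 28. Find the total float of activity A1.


Forward pass: ES(A1) = sum of predecessors on chain A = 0
EF = ES + duration = 0 + 7 = 7
Backward pass: LF(M) = deadline = 28; LS(M) = 28 - 4 = 24
LF(A1) = LS(M) - sum(successors on chain A) = 24 - 9 = 15
LS = LF - duration = 15 - 7 = 8
Total float = LS - ES = 8 - 0 = 8

8


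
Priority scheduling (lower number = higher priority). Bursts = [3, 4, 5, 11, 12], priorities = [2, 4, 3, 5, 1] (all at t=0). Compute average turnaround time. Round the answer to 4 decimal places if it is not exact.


Sort by priority (ascending = highest first):
Order: [(1, 12), (2, 3), (3, 5), (4, 4), (5, 11)]
Completion times:
  Priority 1, burst=12, C=12
  Priority 2, burst=3, C=15
  Priority 3, burst=5, C=20
  Priority 4, burst=4, C=24
  Priority 5, burst=11, C=35
Average turnaround = 106/5 = 21.2

21.2


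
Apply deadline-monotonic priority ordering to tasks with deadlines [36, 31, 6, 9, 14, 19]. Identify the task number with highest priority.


Sort tasks by relative deadline (ascending):
  Task 3: deadline = 6
  Task 4: deadline = 9
  Task 5: deadline = 14
  Task 6: deadline = 19
  Task 2: deadline = 31
  Task 1: deadline = 36
Priority order (highest first): [3, 4, 5, 6, 2, 1]
Highest priority task = 3

3


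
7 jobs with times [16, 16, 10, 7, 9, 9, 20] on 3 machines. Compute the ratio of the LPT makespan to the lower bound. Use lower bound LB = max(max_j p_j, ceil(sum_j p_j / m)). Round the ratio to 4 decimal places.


LPT order: [20, 16, 16, 10, 9, 9, 7]
Machine loads after assignment: [29, 26, 32]
LPT makespan = 32
Lower bound = max(max_job, ceil(total/3)) = max(20, 29) = 29
Ratio = 32 / 29 = 1.1034

1.1034


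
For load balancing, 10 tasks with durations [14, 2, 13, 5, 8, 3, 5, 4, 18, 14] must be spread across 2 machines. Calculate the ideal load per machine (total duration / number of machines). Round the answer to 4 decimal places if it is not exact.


Total processing time = 14 + 2 + 13 + 5 + 8 + 3 + 5 + 4 + 18 + 14 = 86
Number of machines = 2
Ideal balanced load = 86 / 2 = 43.0

43.0


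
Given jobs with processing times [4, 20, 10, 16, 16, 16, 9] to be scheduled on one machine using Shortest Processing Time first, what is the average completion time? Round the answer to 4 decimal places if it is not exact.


Sort jobs by processing time (SPT order): [4, 9, 10, 16, 16, 16, 20]
Compute completion times sequentially:
  Job 1: processing = 4, completes at 4
  Job 2: processing = 9, completes at 13
  Job 3: processing = 10, completes at 23
  Job 4: processing = 16, completes at 39
  Job 5: processing = 16, completes at 55
  Job 6: processing = 16, completes at 71
  Job 7: processing = 20, completes at 91
Sum of completion times = 296
Average completion time = 296/7 = 42.2857

42.2857


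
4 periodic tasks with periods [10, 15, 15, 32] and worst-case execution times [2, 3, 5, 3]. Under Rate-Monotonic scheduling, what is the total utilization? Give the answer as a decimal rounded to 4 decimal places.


Compute individual utilizations (exact fractions):
  Task 1: C/T = 2/10 = 1/5 (approx. 0.2)
  Task 2: C/T = 3/15 = 1/5 (approx. 0.2)
  Task 3: C/T = 5/15 = 1/3 (approx. 0.3333)
  Task 4: C/T = 3/32 (approx. 0.0938)
Total utilization U = 1/5 + 1/5 + 1/3 + 3/32 = 397/480
Rounded to 4 decimal places: U = 0.8271
RM (Liu & Layland) bound for 4 tasks = 0.756828; compare with U = 397/480 (approx. 0.827083)
bound < U <= 1, so the RM sufficient condition is not met (inconclusive; an exact test such as response-time analysis is needed).

0.8271


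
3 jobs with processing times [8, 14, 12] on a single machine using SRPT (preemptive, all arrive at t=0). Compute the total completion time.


Since all jobs arrive at t=0, SRPT equals SPT ordering.
SPT order: [8, 12, 14]
Completion times:
  Job 1: p=8, C=8
  Job 2: p=12, C=20
  Job 3: p=14, C=34
Total completion time = 8 + 20 + 34 = 62

62


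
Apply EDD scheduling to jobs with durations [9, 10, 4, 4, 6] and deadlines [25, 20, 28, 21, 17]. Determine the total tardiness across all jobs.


Sort by due date (EDD order): [(6, 17), (10, 20), (4, 21), (9, 25), (4, 28)]
Compute completion times and tardiness:
  Job 1: p=6, d=17, C=6, tardiness=max(0,6-17)=0
  Job 2: p=10, d=20, C=16, tardiness=max(0,16-20)=0
  Job 3: p=4, d=21, C=20, tardiness=max(0,20-21)=0
  Job 4: p=9, d=25, C=29, tardiness=max(0,29-25)=4
  Job 5: p=4, d=28, C=33, tardiness=max(0,33-28)=5
Total tardiness = 9

9


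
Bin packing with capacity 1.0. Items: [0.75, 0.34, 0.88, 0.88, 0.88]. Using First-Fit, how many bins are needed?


Place items sequentially using First-Fit:
  Item 0.75 -> new Bin 1
  Item 0.34 -> new Bin 2
  Item 0.88 -> new Bin 3
  Item 0.88 -> new Bin 4
  Item 0.88 -> new Bin 5
Total bins used = 5

5


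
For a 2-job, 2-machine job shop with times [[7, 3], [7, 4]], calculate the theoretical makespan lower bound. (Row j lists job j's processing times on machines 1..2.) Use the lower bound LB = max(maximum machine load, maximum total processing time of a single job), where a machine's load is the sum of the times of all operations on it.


Machine loads:
  Machine 1: 7 + 7 = 14
  Machine 2: 3 + 4 = 7
Max machine load = 14
Job totals:
  Job 1: 10
  Job 2: 11
Max job total = 11
Lower bound = max(14, 11) = 14

14


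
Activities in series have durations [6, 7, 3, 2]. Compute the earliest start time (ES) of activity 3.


Activity 3 starts after activities 1 through 2 complete.
Predecessor durations: [6, 7]
ES = 6 + 7 = 13

13


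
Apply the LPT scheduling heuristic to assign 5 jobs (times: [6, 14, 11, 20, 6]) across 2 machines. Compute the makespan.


Sort jobs in decreasing order (LPT): [20, 14, 11, 6, 6]
Assign each job to the least loaded machine:
  Machine 1: jobs [20, 6], load = 26
  Machine 2: jobs [14, 11, 6], load = 31
Makespan = max load = 31

31


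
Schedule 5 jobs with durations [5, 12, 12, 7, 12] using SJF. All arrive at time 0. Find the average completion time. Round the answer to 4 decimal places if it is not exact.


SJF order (ascending): [5, 7, 12, 12, 12]
Completion times:
  Job 1: burst=5, C=5
  Job 2: burst=7, C=12
  Job 3: burst=12, C=24
  Job 4: burst=12, C=36
  Job 5: burst=12, C=48
Average completion = 125/5 = 25.0

25.0


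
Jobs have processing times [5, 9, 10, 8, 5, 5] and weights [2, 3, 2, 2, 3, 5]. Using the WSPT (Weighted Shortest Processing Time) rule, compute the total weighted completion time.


Compute p/w ratios and sort ascending (WSPT): [(5, 5), (5, 3), (5, 2), (9, 3), (8, 2), (10, 2)]
Compute weighted completion times:
  Job (p=5,w=5): C=5, w*C=5*5=25
  Job (p=5,w=3): C=10, w*C=3*10=30
  Job (p=5,w=2): C=15, w*C=2*15=30
  Job (p=9,w=3): C=24, w*C=3*24=72
  Job (p=8,w=2): C=32, w*C=2*32=64
  Job (p=10,w=2): C=42, w*C=2*42=84
Total weighted completion time = 305

305


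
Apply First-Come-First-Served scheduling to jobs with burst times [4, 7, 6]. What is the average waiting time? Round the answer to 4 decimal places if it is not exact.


FCFS order (as given): [4, 7, 6]
Waiting times:
  Job 1: wait = 0
  Job 2: wait = 4
  Job 3: wait = 11
Sum of waiting times = 15
Average waiting time = 15/3 = 5.0

5.0


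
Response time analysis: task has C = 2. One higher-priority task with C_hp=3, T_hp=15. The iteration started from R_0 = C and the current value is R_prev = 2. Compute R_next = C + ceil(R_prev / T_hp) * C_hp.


R_next = C + ceil(R_prev / T_hp) * C_hp
ceil(2 / 15) = ceil(0.1333) = 1
Interference = 1 * 3 = 3
R_next = 2 + 3 = 5

5


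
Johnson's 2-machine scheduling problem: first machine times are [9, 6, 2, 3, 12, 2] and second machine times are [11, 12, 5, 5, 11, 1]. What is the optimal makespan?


Apply Johnson's rule:
  Group 1 (a <= b): [(3, 2, 5), (4, 3, 5), (2, 6, 12), (1, 9, 11)]
  Group 2 (a > b): [(5, 12, 11), (6, 2, 1)]
Optimal job order: [3, 4, 2, 1, 5, 6]
Schedule:
  Job 3: M1 done at 2, M2 done at 7
  Job 4: M1 done at 5, M2 done at 12
  Job 2: M1 done at 11, M2 done at 24
  Job 1: M1 done at 20, M2 done at 35
  Job 5: M1 done at 32, M2 done at 46
  Job 6: M1 done at 34, M2 done at 47
Makespan = 47

47


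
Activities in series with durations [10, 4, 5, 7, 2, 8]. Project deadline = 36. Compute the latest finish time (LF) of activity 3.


LF(activity 3) = deadline - sum of successor durations
Successors: activities 4 through 6 with durations [7, 2, 8]
Sum of successor durations = 17
LF = 36 - 17 = 19

19


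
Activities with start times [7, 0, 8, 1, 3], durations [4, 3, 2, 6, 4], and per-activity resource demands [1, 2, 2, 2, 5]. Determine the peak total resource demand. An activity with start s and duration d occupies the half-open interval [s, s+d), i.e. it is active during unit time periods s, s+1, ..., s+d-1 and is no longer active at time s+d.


Each activity i is active on [start_i, start_i + duration_i).
Compute total resource usage per time slot:
  t=0: active resources = [2], total = 2
  t=1: active resources = [2, 2], total = 4
  t=2: active resources = [2, 2], total = 4
  t=3: active resources = [2, 5], total = 7
  t=4: active resources = [2, 5], total = 7
  t=5: active resources = [2, 5], total = 7
  t=6: active resources = [2, 5], total = 7
  t=7: active resources = [1], total = 1
  t=8: active resources = [1, 2], total = 3
  t=9: active resources = [1, 2], total = 3
  t=10: active resources = [1], total = 1
Peak resource demand = 7

7


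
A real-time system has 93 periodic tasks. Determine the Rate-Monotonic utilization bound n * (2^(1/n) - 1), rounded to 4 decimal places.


Compute 2^(1/93) = 1.0074810397
Subtract 1: 1.0074810397 - 1 = 0.0074810397
Multiply by n: 93 * 0.0074810397 = 0.6957366921
Round to 4 dp: 0.6957

0.6957


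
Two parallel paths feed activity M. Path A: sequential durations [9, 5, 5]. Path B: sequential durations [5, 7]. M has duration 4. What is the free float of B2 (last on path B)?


ES(B2) = sum of predecessors on chain B = 5
EF(B2) = ES + duration = 5 + 7 = 12
Successor of B2 is M. ES(M) = max(sum(A), sum(B)) = max(19, 12) = 19
Free float = ES(successor) - EF(current) = 19 - 12 = 7

7


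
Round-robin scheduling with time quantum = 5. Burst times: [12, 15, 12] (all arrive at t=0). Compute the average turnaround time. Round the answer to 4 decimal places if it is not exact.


Time quantum = 5
Execution trace:
  J1 runs 5 units, time = 5
  J2 runs 5 units, time = 10
  J3 runs 5 units, time = 15
  J1 runs 5 units, time = 20
  J2 runs 5 units, time = 25
  J3 runs 5 units, time = 30
  J1 runs 2 units, time = 32
  J2 runs 5 units, time = 37
  J3 runs 2 units, time = 39
Finish times: [32, 37, 39]
Average turnaround = 108/3 = 36.0

36.0


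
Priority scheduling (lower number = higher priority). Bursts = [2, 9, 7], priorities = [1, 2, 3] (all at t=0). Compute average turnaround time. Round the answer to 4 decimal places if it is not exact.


Sort by priority (ascending = highest first):
Order: [(1, 2), (2, 9), (3, 7)]
Completion times:
  Priority 1, burst=2, C=2
  Priority 2, burst=9, C=11
  Priority 3, burst=7, C=18
Average turnaround = 31/3 = 10.3333

10.3333


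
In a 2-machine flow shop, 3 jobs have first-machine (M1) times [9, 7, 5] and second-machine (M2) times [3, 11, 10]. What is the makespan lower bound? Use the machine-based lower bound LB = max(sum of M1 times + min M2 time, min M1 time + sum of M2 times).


LB1 = sum(M1 times) + min(M2 times) = 21 + 3 = 24
LB2 = min(M1 times) + sum(M2 times) = 5 + 24 = 29
Lower bound = max(LB1, LB2) = max(24, 29) = 29

29


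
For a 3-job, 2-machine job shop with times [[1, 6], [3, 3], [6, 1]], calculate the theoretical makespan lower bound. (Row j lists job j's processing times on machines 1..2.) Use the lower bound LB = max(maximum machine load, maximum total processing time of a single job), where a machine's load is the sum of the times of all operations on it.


Machine loads:
  Machine 1: 1 + 3 + 6 = 10
  Machine 2: 6 + 3 + 1 = 10
Max machine load = 10
Job totals:
  Job 1: 7
  Job 2: 6
  Job 3: 7
Max job total = 7
Lower bound = max(10, 7) = 10

10


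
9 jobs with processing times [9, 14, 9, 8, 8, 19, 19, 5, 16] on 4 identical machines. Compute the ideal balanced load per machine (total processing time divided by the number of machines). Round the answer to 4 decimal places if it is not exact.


Total processing time = 9 + 14 + 9 + 8 + 8 + 19 + 19 + 5 + 16 = 107
Number of machines = 4
Ideal balanced load = 107 / 4 = 26.75

26.75


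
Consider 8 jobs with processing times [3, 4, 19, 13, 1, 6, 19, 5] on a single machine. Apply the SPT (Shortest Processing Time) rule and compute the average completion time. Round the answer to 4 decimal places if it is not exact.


Sort jobs by processing time (SPT order): [1, 3, 4, 5, 6, 13, 19, 19]
Compute completion times sequentially:
  Job 1: processing = 1, completes at 1
  Job 2: processing = 3, completes at 4
  Job 3: processing = 4, completes at 8
  Job 4: processing = 5, completes at 13
  Job 5: processing = 6, completes at 19
  Job 6: processing = 13, completes at 32
  Job 7: processing = 19, completes at 51
  Job 8: processing = 19, completes at 70
Sum of completion times = 198
Average completion time = 198/8 = 24.75

24.75


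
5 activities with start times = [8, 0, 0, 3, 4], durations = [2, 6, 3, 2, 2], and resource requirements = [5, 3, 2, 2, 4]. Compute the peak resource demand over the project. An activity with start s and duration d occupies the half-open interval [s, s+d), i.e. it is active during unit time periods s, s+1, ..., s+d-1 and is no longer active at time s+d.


Each activity i is active on [start_i, start_i + duration_i).
Compute total resource usage per time slot:
  t=0: active resources = [3, 2], total = 5
  t=1: active resources = [3, 2], total = 5
  t=2: active resources = [3, 2], total = 5
  t=3: active resources = [3, 2], total = 5
  t=4: active resources = [3, 2, 4], total = 9
  t=5: active resources = [3, 4], total = 7
  t=6: active resources = [], total = 0
  t=7: active resources = [], total = 0
  t=8: active resources = [5], total = 5
  t=9: active resources = [5], total = 5
Peak resource demand = 9

9


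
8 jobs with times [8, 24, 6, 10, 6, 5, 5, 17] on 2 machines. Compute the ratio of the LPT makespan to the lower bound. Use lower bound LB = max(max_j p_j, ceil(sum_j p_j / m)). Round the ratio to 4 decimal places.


LPT order: [24, 17, 10, 8, 6, 6, 5, 5]
Machine loads after assignment: [43, 38]
LPT makespan = 43
Lower bound = max(max_job, ceil(total/2)) = max(24, 41) = 41
Ratio = 43 / 41 = 1.0488

1.0488


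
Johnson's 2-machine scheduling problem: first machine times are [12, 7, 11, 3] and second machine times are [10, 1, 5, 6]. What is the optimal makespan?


Apply Johnson's rule:
  Group 1 (a <= b): [(4, 3, 6)]
  Group 2 (a > b): [(1, 12, 10), (3, 11, 5), (2, 7, 1)]
Optimal job order: [4, 1, 3, 2]
Schedule:
  Job 4: M1 done at 3, M2 done at 9
  Job 1: M1 done at 15, M2 done at 25
  Job 3: M1 done at 26, M2 done at 31
  Job 2: M1 done at 33, M2 done at 34
Makespan = 34

34


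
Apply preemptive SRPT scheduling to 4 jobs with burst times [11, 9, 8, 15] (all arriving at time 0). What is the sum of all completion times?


Since all jobs arrive at t=0, SRPT equals SPT ordering.
SPT order: [8, 9, 11, 15]
Completion times:
  Job 1: p=8, C=8
  Job 2: p=9, C=17
  Job 3: p=11, C=28
  Job 4: p=15, C=43
Total completion time = 8 + 17 + 28 + 43 = 96

96


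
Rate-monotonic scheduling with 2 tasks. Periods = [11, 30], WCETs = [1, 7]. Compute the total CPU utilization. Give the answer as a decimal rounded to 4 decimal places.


Compute individual utilizations (exact fractions):
  Task 1: C/T = 1/11 (approx. 0.0909)
  Task 2: C/T = 7/30 (approx. 0.2333)
Total utilization U = 1/11 + 7/30 = 107/330
Rounded to 4 decimal places: U = 0.3242
RM (Liu & Layland) bound for 2 tasks = 0.828427; compare with U = 107/330 (approx. 0.324242)
U <= bound, so schedulable by RM sufficient condition.

0.3242


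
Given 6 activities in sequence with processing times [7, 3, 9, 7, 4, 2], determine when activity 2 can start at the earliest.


Activity 2 starts after activities 1 through 1 complete.
Predecessor durations: [7]
ES = 7 = 7

7


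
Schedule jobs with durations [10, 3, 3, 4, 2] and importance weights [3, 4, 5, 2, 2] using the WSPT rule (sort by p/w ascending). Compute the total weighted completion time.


Compute p/w ratios and sort ascending (WSPT): [(3, 5), (3, 4), (2, 2), (4, 2), (10, 3)]
Compute weighted completion times:
  Job (p=3,w=5): C=3, w*C=5*3=15
  Job (p=3,w=4): C=6, w*C=4*6=24
  Job (p=2,w=2): C=8, w*C=2*8=16
  Job (p=4,w=2): C=12, w*C=2*12=24
  Job (p=10,w=3): C=22, w*C=3*22=66
Total weighted completion time = 145

145


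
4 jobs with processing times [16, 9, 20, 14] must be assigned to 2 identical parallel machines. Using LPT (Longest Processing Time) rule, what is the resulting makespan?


Sort jobs in decreasing order (LPT): [20, 16, 14, 9]
Assign each job to the least loaded machine:
  Machine 1: jobs [20, 9], load = 29
  Machine 2: jobs [16, 14], load = 30
Makespan = max load = 30

30


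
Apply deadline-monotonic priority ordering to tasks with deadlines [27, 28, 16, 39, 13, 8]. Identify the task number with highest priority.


Sort tasks by relative deadline (ascending):
  Task 6: deadline = 8
  Task 5: deadline = 13
  Task 3: deadline = 16
  Task 1: deadline = 27
  Task 2: deadline = 28
  Task 4: deadline = 39
Priority order (highest first): [6, 5, 3, 1, 2, 4]
Highest priority task = 6

6
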